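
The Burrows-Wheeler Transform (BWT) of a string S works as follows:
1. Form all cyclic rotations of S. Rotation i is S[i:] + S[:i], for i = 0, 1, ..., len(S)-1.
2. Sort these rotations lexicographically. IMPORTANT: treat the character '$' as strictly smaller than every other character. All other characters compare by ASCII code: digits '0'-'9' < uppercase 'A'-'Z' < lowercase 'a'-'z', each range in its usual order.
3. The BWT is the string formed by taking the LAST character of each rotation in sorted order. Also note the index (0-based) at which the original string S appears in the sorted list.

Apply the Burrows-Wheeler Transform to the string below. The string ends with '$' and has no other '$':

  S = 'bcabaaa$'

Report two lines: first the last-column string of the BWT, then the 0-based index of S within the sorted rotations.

All 8 rotations (rotation i = S[i:]+S[:i]):
  rot[0] = bcabaaa$
  rot[1] = cabaaa$b
  rot[2] = abaaa$bc
  rot[3] = baaa$bca
  rot[4] = aaa$bcab
  rot[5] = aa$bcaba
  rot[6] = a$bcabaa
  rot[7] = $bcabaaa
Sorted (with $ < everything):
  sorted[0] = $bcabaaa  (last char: 'a')
  sorted[1] = a$bcabaa  (last char: 'a')
  sorted[2] = aa$bcaba  (last char: 'a')
  sorted[3] = aaa$bcab  (last char: 'b')
  sorted[4] = abaaa$bc  (last char: 'c')
  sorted[5] = baaa$bca  (last char: 'a')
  sorted[6] = bcabaaa$  (last char: '$')
  sorted[7] = cabaaa$b  (last char: 'b')
Last column: aaabca$b
Original string S is at sorted index 6

Answer: aaabca$b
6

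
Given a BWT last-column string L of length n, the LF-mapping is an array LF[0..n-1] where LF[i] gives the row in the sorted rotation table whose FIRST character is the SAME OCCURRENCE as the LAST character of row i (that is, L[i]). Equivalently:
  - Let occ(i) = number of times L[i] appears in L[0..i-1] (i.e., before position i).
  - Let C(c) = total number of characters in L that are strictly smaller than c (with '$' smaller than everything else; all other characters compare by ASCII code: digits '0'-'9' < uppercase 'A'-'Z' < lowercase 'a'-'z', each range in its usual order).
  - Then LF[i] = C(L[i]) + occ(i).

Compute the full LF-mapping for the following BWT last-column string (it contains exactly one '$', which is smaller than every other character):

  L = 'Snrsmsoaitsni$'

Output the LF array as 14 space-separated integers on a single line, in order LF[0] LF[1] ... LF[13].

Answer: 1 6 9 10 5 11 8 2 3 13 12 7 4 0

Derivation:
Char counts: '$':1, 'S':1, 'a':1, 'i':2, 'm':1, 'n':2, 'o':1, 'r':1, 's':3, 't':1
C (first-col start): C('$')=0, C('S')=1, C('a')=2, C('i')=3, C('m')=5, C('n')=6, C('o')=8, C('r')=9, C('s')=10, C('t')=13
L[0]='S': occ=0, LF[0]=C('S')+0=1+0=1
L[1]='n': occ=0, LF[1]=C('n')+0=6+0=6
L[2]='r': occ=0, LF[2]=C('r')+0=9+0=9
L[3]='s': occ=0, LF[3]=C('s')+0=10+0=10
L[4]='m': occ=0, LF[4]=C('m')+0=5+0=5
L[5]='s': occ=1, LF[5]=C('s')+1=10+1=11
L[6]='o': occ=0, LF[6]=C('o')+0=8+0=8
L[7]='a': occ=0, LF[7]=C('a')+0=2+0=2
L[8]='i': occ=0, LF[8]=C('i')+0=3+0=3
L[9]='t': occ=0, LF[9]=C('t')+0=13+0=13
L[10]='s': occ=2, LF[10]=C('s')+2=10+2=12
L[11]='n': occ=1, LF[11]=C('n')+1=6+1=7
L[12]='i': occ=1, LF[12]=C('i')+1=3+1=4
L[13]='$': occ=0, LF[13]=C('$')+0=0+0=0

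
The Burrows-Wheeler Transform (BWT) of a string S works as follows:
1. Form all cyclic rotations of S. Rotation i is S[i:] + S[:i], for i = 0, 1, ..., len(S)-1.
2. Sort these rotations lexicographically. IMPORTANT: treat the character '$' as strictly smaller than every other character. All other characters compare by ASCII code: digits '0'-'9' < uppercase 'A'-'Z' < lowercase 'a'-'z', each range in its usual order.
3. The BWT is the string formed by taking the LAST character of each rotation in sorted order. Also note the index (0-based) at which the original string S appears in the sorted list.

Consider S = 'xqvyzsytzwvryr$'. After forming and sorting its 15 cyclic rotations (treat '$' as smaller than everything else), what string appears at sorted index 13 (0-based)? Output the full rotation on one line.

All 15 rotations (rotation i = S[i:]+S[:i]):
  rot[0] = xqvyzsytzwvryr$
  rot[1] = qvyzsytzwvryr$x
  rot[2] = vyzsytzwvryr$xq
  rot[3] = yzsytzwvryr$xqv
  rot[4] = zsytzwvryr$xqvy
  rot[5] = sytzwvryr$xqvyz
  rot[6] = ytzwvryr$xqvyzs
  rot[7] = tzwvryr$xqvyzsy
  rot[8] = zwvryr$xqvyzsyt
  rot[9] = wvryr$xqvyzsytz
  rot[10] = vryr$xqvyzsytzw
  rot[11] = ryr$xqvyzsytzwv
  rot[12] = yr$xqvyzsytzwvr
  rot[13] = r$xqvyzsytzwvry
  rot[14] = $xqvyzsytzwvryr
Sorted (with $ < everything):
  sorted[0] = $xqvyzsytzwvryr
  sorted[1] = qvyzsytzwvryr$x
  sorted[2] = r$xqvyzsytzwvry
  sorted[3] = ryr$xqvyzsytzwv
  sorted[4] = sytzwvryr$xqvyz
  sorted[5] = tzwvryr$xqvyzsy
  sorted[6] = vryr$xqvyzsytzw
  sorted[7] = vyzsytzwvryr$xq
  sorted[8] = wvryr$xqvyzsytz
  sorted[9] = xqvyzsytzwvryr$
  sorted[10] = yr$xqvyzsytzwvr
  sorted[11] = ytzwvryr$xqvyzs
  sorted[12] = yzsytzwvryr$xqv
  sorted[13] = zsytzwvryr$xqvy
  sorted[14] = zwvryr$xqvyzsyt
sorted[13] = zsytzwvryr$xqvy

Answer: zsytzwvryr$xqvy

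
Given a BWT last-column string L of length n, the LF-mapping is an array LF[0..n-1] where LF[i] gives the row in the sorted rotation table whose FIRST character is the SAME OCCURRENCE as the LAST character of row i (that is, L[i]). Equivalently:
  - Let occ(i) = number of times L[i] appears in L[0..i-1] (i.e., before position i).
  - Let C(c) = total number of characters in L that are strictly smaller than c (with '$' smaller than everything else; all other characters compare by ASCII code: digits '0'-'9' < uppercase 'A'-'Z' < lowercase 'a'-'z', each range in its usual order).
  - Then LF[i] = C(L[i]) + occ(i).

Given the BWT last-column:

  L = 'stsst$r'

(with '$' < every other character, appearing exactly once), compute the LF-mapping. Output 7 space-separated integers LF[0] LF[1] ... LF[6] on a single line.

Char counts: '$':1, 'r':1, 's':3, 't':2
C (first-col start): C('$')=0, C('r')=1, C('s')=2, C('t')=5
L[0]='s': occ=0, LF[0]=C('s')+0=2+0=2
L[1]='t': occ=0, LF[1]=C('t')+0=5+0=5
L[2]='s': occ=1, LF[2]=C('s')+1=2+1=3
L[3]='s': occ=2, LF[3]=C('s')+2=2+2=4
L[4]='t': occ=1, LF[4]=C('t')+1=5+1=6
L[5]='$': occ=0, LF[5]=C('$')+0=0+0=0
L[6]='r': occ=0, LF[6]=C('r')+0=1+0=1

Answer: 2 5 3 4 6 0 1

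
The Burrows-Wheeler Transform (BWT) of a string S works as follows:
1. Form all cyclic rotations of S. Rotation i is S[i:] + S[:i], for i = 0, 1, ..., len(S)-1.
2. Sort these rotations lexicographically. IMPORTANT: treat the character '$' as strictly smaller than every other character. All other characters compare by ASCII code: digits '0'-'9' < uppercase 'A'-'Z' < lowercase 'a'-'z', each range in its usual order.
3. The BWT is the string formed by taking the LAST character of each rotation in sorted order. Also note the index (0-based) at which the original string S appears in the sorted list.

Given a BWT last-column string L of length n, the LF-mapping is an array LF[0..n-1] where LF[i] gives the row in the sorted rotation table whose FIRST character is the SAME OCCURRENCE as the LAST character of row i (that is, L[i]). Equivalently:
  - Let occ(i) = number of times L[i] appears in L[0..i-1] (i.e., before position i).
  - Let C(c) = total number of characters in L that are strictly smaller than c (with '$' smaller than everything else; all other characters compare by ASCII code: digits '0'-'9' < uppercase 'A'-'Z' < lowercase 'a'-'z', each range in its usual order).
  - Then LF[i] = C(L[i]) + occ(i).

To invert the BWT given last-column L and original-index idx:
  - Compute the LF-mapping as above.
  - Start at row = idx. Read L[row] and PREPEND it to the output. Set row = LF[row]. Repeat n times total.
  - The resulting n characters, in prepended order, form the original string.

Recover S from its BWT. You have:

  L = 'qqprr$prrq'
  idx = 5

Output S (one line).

Answer: qrrrqpprq$

Derivation:
LF mapping: 3 4 1 6 7 0 2 8 9 5
Walk LF starting at row 5, prepending L[row]:
  step 1: row=5, L[5]='$', prepend. Next row=LF[5]=0
  step 2: row=0, L[0]='q', prepend. Next row=LF[0]=3
  step 3: row=3, L[3]='r', prepend. Next row=LF[3]=6
  step 4: row=6, L[6]='p', prepend. Next row=LF[6]=2
  step 5: row=2, L[2]='p', prepend. Next row=LF[2]=1
  step 6: row=1, L[1]='q', prepend. Next row=LF[1]=4
  step 7: row=4, L[4]='r', prepend. Next row=LF[4]=7
  step 8: row=7, L[7]='r', prepend. Next row=LF[7]=8
  step 9: row=8, L[8]='r', prepend. Next row=LF[8]=9
  step 10: row=9, L[9]='q', prepend. Next row=LF[9]=5
Reversed output: qrrrqpprq$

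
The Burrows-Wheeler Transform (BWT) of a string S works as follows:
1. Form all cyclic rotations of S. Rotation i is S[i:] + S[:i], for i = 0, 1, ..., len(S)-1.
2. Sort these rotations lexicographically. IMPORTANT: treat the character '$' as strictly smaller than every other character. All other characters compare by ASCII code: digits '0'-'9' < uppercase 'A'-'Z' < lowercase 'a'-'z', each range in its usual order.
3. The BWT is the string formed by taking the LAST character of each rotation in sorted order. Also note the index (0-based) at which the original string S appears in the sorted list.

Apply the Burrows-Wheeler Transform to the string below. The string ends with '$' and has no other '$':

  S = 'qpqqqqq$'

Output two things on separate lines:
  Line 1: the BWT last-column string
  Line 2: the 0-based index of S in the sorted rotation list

All 8 rotations (rotation i = S[i:]+S[:i]):
  rot[0] = qpqqqqq$
  rot[1] = pqqqqq$q
  rot[2] = qqqqq$qp
  rot[3] = qqqq$qpq
  rot[4] = qqq$qpqq
  rot[5] = qq$qpqqq
  rot[6] = q$qpqqqq
  rot[7] = $qpqqqqq
Sorted (with $ < everything):
  sorted[0] = $qpqqqqq  (last char: 'q')
  sorted[1] = pqqqqq$q  (last char: 'q')
  sorted[2] = q$qpqqqq  (last char: 'q')
  sorted[3] = qpqqqqq$  (last char: '$')
  sorted[4] = qq$qpqqq  (last char: 'q')
  sorted[5] = qqq$qpqq  (last char: 'q')
  sorted[6] = qqqq$qpq  (last char: 'q')
  sorted[7] = qqqqq$qp  (last char: 'p')
Last column: qqq$qqqp
Original string S is at sorted index 3

Answer: qqq$qqqp
3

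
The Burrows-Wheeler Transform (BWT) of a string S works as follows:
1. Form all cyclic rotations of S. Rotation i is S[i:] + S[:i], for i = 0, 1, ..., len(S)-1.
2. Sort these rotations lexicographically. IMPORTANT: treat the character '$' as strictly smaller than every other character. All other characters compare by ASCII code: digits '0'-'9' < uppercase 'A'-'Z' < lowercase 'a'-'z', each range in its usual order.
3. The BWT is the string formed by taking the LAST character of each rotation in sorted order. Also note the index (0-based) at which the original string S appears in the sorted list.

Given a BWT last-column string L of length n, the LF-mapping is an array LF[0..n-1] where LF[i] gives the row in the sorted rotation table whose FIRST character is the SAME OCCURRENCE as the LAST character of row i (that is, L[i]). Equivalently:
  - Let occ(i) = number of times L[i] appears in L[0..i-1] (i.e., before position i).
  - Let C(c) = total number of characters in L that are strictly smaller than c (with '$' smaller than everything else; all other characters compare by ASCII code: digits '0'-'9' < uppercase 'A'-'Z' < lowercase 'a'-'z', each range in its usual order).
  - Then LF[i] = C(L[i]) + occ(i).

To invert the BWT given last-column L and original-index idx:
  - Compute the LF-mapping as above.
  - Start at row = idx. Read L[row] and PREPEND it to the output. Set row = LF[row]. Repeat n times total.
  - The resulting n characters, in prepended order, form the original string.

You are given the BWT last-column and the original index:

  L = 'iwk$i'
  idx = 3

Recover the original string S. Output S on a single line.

LF mapping: 1 4 3 0 2
Walk LF starting at row 3, prepending L[row]:
  step 1: row=3, L[3]='$', prepend. Next row=LF[3]=0
  step 2: row=0, L[0]='i', prepend. Next row=LF[0]=1
  step 3: row=1, L[1]='w', prepend. Next row=LF[1]=4
  step 4: row=4, L[4]='i', prepend. Next row=LF[4]=2
  step 5: row=2, L[2]='k', prepend. Next row=LF[2]=3
Reversed output: kiwi$

Answer: kiwi$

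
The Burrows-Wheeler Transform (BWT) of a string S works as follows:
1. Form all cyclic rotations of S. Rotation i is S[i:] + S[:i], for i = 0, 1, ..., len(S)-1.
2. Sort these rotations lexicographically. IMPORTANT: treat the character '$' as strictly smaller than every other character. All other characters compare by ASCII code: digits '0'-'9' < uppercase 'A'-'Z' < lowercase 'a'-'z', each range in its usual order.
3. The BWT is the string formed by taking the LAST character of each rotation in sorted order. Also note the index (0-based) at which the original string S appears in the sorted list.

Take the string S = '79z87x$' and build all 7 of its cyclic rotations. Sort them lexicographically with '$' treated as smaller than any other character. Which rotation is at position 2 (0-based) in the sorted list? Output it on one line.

All 7 rotations (rotation i = S[i:]+S[:i]):
  rot[0] = 79z87x$
  rot[1] = 9z87x$7
  rot[2] = z87x$79
  rot[3] = 87x$79z
  rot[4] = 7x$79z8
  rot[5] = x$79z87
  rot[6] = $79z87x
Sorted (with $ < everything):
  sorted[0] = $79z87x
  sorted[1] = 79z87x$
  sorted[2] = 7x$79z8
  sorted[3] = 87x$79z
  sorted[4] = 9z87x$7
  sorted[5] = x$79z87
  sorted[6] = z87x$79
sorted[2] = 7x$79z8

Answer: 7x$79z8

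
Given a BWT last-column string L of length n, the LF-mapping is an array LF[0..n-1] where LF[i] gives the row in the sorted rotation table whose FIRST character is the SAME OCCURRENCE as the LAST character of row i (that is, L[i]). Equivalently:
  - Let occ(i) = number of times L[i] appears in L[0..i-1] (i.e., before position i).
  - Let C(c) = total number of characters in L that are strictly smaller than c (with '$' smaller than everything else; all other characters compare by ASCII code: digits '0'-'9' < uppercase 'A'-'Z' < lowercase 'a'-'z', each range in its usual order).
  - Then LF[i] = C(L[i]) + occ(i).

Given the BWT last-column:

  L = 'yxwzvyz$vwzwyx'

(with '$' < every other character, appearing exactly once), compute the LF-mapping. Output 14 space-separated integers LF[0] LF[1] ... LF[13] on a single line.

Char counts: '$':1, 'v':2, 'w':3, 'x':2, 'y':3, 'z':3
C (first-col start): C('$')=0, C('v')=1, C('w')=3, C('x')=6, C('y')=8, C('z')=11
L[0]='y': occ=0, LF[0]=C('y')+0=8+0=8
L[1]='x': occ=0, LF[1]=C('x')+0=6+0=6
L[2]='w': occ=0, LF[2]=C('w')+0=3+0=3
L[3]='z': occ=0, LF[3]=C('z')+0=11+0=11
L[4]='v': occ=0, LF[4]=C('v')+0=1+0=1
L[5]='y': occ=1, LF[5]=C('y')+1=8+1=9
L[6]='z': occ=1, LF[6]=C('z')+1=11+1=12
L[7]='$': occ=0, LF[7]=C('$')+0=0+0=0
L[8]='v': occ=1, LF[8]=C('v')+1=1+1=2
L[9]='w': occ=1, LF[9]=C('w')+1=3+1=4
L[10]='z': occ=2, LF[10]=C('z')+2=11+2=13
L[11]='w': occ=2, LF[11]=C('w')+2=3+2=5
L[12]='y': occ=2, LF[12]=C('y')+2=8+2=10
L[13]='x': occ=1, LF[13]=C('x')+1=6+1=7

Answer: 8 6 3 11 1 9 12 0 2 4 13 5 10 7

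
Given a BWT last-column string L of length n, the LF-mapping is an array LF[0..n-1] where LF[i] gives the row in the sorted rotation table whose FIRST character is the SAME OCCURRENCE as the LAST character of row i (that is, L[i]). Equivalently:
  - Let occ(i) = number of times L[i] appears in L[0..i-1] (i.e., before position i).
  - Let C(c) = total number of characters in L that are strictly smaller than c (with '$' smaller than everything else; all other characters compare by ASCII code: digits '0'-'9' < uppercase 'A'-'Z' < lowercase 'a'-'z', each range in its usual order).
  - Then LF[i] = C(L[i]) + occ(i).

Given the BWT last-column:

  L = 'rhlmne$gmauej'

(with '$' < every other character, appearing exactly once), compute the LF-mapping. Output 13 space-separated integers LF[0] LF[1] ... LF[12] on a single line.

Char counts: '$':1, 'a':1, 'e':2, 'g':1, 'h':1, 'j':1, 'l':1, 'm':2, 'n':1, 'r':1, 'u':1
C (first-col start): C('$')=0, C('a')=1, C('e')=2, C('g')=4, C('h')=5, C('j')=6, C('l')=7, C('m')=8, C('n')=10, C('r')=11, C('u')=12
L[0]='r': occ=0, LF[0]=C('r')+0=11+0=11
L[1]='h': occ=0, LF[1]=C('h')+0=5+0=5
L[2]='l': occ=0, LF[2]=C('l')+0=7+0=7
L[3]='m': occ=0, LF[3]=C('m')+0=8+0=8
L[4]='n': occ=0, LF[4]=C('n')+0=10+0=10
L[5]='e': occ=0, LF[5]=C('e')+0=2+0=2
L[6]='$': occ=0, LF[6]=C('$')+0=0+0=0
L[7]='g': occ=0, LF[7]=C('g')+0=4+0=4
L[8]='m': occ=1, LF[8]=C('m')+1=8+1=9
L[9]='a': occ=0, LF[9]=C('a')+0=1+0=1
L[10]='u': occ=0, LF[10]=C('u')+0=12+0=12
L[11]='e': occ=1, LF[11]=C('e')+1=2+1=3
L[12]='j': occ=0, LF[12]=C('j')+0=6+0=6

Answer: 11 5 7 8 10 2 0 4 9 1 12 3 6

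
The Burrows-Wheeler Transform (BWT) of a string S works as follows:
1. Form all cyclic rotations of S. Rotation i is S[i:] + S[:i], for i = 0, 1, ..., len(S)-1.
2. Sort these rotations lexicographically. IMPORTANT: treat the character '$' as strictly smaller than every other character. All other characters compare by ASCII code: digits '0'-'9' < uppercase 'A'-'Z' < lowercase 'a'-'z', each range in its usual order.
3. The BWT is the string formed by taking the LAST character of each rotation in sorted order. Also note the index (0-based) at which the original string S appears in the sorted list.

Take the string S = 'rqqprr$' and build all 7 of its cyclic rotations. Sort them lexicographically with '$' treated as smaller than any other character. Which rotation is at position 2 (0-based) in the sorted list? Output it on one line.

Answer: qprr$rq

Derivation:
All 7 rotations (rotation i = S[i:]+S[:i]):
  rot[0] = rqqprr$
  rot[1] = qqprr$r
  rot[2] = qprr$rq
  rot[3] = prr$rqq
  rot[4] = rr$rqqp
  rot[5] = r$rqqpr
  rot[6] = $rqqprr
Sorted (with $ < everything):
  sorted[0] = $rqqprr
  sorted[1] = prr$rqq
  sorted[2] = qprr$rq
  sorted[3] = qqprr$r
  sorted[4] = r$rqqpr
  sorted[5] = rqqprr$
  sorted[6] = rr$rqqp
sorted[2] = qprr$rq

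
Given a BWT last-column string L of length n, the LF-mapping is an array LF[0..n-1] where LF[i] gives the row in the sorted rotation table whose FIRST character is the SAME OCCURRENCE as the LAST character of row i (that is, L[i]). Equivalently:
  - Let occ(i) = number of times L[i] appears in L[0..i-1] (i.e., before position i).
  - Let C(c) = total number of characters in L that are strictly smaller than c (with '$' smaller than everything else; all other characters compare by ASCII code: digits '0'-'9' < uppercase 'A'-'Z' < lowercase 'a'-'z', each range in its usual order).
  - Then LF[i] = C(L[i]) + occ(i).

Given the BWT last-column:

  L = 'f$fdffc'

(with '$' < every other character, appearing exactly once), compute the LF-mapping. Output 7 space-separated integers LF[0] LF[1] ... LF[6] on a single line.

Char counts: '$':1, 'c':1, 'd':1, 'f':4
C (first-col start): C('$')=0, C('c')=1, C('d')=2, C('f')=3
L[0]='f': occ=0, LF[0]=C('f')+0=3+0=3
L[1]='$': occ=0, LF[1]=C('$')+0=0+0=0
L[2]='f': occ=1, LF[2]=C('f')+1=3+1=4
L[3]='d': occ=0, LF[3]=C('d')+0=2+0=2
L[4]='f': occ=2, LF[4]=C('f')+2=3+2=5
L[5]='f': occ=3, LF[5]=C('f')+3=3+3=6
L[6]='c': occ=0, LF[6]=C('c')+0=1+0=1

Answer: 3 0 4 2 5 6 1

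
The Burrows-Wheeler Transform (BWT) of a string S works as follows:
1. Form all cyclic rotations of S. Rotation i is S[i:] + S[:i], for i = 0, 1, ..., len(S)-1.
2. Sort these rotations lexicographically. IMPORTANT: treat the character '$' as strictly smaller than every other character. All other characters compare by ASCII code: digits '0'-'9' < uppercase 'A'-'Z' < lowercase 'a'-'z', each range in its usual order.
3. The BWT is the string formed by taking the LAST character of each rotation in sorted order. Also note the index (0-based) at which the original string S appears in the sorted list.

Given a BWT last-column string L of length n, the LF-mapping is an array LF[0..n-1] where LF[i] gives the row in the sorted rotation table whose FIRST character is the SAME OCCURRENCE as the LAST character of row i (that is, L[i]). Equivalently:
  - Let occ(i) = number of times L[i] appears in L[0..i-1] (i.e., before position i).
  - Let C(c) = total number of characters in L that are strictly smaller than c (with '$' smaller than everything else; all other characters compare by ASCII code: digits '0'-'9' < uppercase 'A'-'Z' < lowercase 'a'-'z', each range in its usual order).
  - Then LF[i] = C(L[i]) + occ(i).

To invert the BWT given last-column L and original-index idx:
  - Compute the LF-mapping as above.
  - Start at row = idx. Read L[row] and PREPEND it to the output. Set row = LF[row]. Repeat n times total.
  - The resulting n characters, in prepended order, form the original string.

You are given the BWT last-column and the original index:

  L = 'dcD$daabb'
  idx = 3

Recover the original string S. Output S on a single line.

LF mapping: 7 6 1 0 8 2 3 4 5
Walk LF starting at row 3, prepending L[row]:
  step 1: row=3, L[3]='$', prepend. Next row=LF[3]=0
  step 2: row=0, L[0]='d', prepend. Next row=LF[0]=7
  step 3: row=7, L[7]='b', prepend. Next row=LF[7]=4
  step 4: row=4, L[4]='d', prepend. Next row=LF[4]=8
  step 5: row=8, L[8]='b', prepend. Next row=LF[8]=5
  step 6: row=5, L[5]='a', prepend. Next row=LF[5]=2
  step 7: row=2, L[2]='D', prepend. Next row=LF[2]=1
  step 8: row=1, L[1]='c', prepend. Next row=LF[1]=6
  step 9: row=6, L[6]='a', prepend. Next row=LF[6]=3
Reversed output: acDabdbd$

Answer: acDabdbd$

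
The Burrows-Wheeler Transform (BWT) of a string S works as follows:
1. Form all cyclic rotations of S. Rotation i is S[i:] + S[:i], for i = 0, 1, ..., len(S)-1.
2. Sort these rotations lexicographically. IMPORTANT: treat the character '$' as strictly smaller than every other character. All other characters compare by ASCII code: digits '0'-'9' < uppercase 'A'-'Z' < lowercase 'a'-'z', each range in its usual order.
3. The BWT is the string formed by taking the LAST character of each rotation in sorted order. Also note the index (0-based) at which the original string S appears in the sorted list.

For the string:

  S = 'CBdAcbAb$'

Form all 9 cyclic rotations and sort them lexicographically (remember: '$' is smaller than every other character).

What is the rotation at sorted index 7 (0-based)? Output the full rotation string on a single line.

All 9 rotations (rotation i = S[i:]+S[:i]):
  rot[0] = CBdAcbAb$
  rot[1] = BdAcbAb$C
  rot[2] = dAcbAb$CB
  rot[3] = AcbAb$CBd
  rot[4] = cbAb$CBdA
  rot[5] = bAb$CBdAc
  rot[6] = Ab$CBdAcb
  rot[7] = b$CBdAcbA
  rot[8] = $CBdAcbAb
Sorted (with $ < everything):
  sorted[0] = $CBdAcbAb
  sorted[1] = Ab$CBdAcb
  sorted[2] = AcbAb$CBd
  sorted[3] = BdAcbAb$C
  sorted[4] = CBdAcbAb$
  sorted[5] = b$CBdAcbA
  sorted[6] = bAb$CBdAc
  sorted[7] = cbAb$CBdA
  sorted[8] = dAcbAb$CB
sorted[7] = cbAb$CBdA

Answer: cbAb$CBdA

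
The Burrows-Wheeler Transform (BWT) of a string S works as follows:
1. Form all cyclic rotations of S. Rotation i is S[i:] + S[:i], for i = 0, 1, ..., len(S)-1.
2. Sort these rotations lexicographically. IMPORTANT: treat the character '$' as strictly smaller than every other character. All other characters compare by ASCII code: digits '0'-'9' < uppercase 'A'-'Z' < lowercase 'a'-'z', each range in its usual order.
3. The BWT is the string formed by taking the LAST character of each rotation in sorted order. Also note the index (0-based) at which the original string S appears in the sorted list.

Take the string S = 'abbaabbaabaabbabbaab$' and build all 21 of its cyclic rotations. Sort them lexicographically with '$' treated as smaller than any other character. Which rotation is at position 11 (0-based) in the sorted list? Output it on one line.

All 21 rotations (rotation i = S[i:]+S[:i]):
  rot[0] = abbaabbaabaabbabbaab$
  rot[1] = bbaabbaabaabbabbaab$a
  rot[2] = baabbaabaabbabbaab$ab
  rot[3] = aabbaabaabbabbaab$abb
  rot[4] = abbaabaabbabbaab$abba
  rot[5] = bbaabaabbabbaab$abbaa
  rot[6] = baabaabbabbaab$abbaab
  rot[7] = aabaabbabbaab$abbaabb
  rot[8] = abaabbabbaab$abbaabba
  rot[9] = baabbabbaab$abbaabbaa
  rot[10] = aabbabbaab$abbaabbaab
  rot[11] = abbabbaab$abbaabbaaba
  rot[12] = bbabbaab$abbaabbaabaa
  rot[13] = babbaab$abbaabbaabaab
  rot[14] = abbaab$abbaabbaabaabb
  rot[15] = bbaab$abbaabbaabaabba
  rot[16] = baab$abbaabbaabaabbab
  rot[17] = aab$abbaabbaabaabbabb
  rot[18] = ab$abbaabbaabaabbabba
  rot[19] = b$abbaabbaabaabbabbaa
  rot[20] = $abbaabbaabaabbabbaab
Sorted (with $ < everything):
  sorted[0] = $abbaabbaabaabbabbaab
  sorted[1] = aab$abbaabbaabaabbabb
  sorted[2] = aabaabbabbaab$abbaabb
  sorted[3] = aabbaabaabbabbaab$abb
  sorted[4] = aabbabbaab$abbaabbaab
  sorted[5] = ab$abbaabbaabaabbabba
  sorted[6] = abaabbabbaab$abbaabba
  sorted[7] = abbaab$abbaabbaabaabb
  sorted[8] = abbaabaabbabbaab$abba
  sorted[9] = abbaabbaabaabbabbaab$
  sorted[10] = abbabbaab$abbaabbaaba
  sorted[11] = b$abbaabbaabaabbabbaa
  sorted[12] = baab$abbaabbaabaabbab
  sorted[13] = baabaabbabbaab$abbaab
  sorted[14] = baabbaabaabbabbaab$ab
  sorted[15] = baabbabbaab$abbaabbaa
  sorted[16] = babbaab$abbaabbaabaab
  sorted[17] = bbaab$abbaabbaabaabba
  sorted[18] = bbaabaabbabbaab$abbaa
  sorted[19] = bbaabbaabaabbabbaab$a
  sorted[20] = bbabbaab$abbaabbaabaa
sorted[11] = b$abbaabbaabaabbabbaa

Answer: b$abbaabbaabaabbabbaa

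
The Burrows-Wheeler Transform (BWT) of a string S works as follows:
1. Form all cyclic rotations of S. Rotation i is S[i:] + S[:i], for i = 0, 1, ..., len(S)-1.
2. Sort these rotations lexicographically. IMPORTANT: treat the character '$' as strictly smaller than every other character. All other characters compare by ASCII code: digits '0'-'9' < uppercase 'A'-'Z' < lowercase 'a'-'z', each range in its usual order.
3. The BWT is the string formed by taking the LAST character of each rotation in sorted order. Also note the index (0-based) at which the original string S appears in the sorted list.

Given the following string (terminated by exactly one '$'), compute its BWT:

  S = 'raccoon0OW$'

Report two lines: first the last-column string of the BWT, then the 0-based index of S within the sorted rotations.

Answer: Wn0Oracooc$
10

Derivation:
All 11 rotations (rotation i = S[i:]+S[:i]):
  rot[0] = raccoon0OW$
  rot[1] = accoon0OW$r
  rot[2] = ccoon0OW$ra
  rot[3] = coon0OW$rac
  rot[4] = oon0OW$racc
  rot[5] = on0OW$racco
  rot[6] = n0OW$raccoo
  rot[7] = 0OW$raccoon
  rot[8] = OW$raccoon0
  rot[9] = W$raccoon0O
  rot[10] = $raccoon0OW
Sorted (with $ < everything):
  sorted[0] = $raccoon0OW  (last char: 'W')
  sorted[1] = 0OW$raccoon  (last char: 'n')
  sorted[2] = OW$raccoon0  (last char: '0')
  sorted[3] = W$raccoon0O  (last char: 'O')
  sorted[4] = accoon0OW$r  (last char: 'r')
  sorted[5] = ccoon0OW$ra  (last char: 'a')
  sorted[6] = coon0OW$rac  (last char: 'c')
  sorted[7] = n0OW$raccoo  (last char: 'o')
  sorted[8] = on0OW$racco  (last char: 'o')
  sorted[9] = oon0OW$racc  (last char: 'c')
  sorted[10] = raccoon0OW$  (last char: '$')
Last column: Wn0Oracooc$
Original string S is at sorted index 10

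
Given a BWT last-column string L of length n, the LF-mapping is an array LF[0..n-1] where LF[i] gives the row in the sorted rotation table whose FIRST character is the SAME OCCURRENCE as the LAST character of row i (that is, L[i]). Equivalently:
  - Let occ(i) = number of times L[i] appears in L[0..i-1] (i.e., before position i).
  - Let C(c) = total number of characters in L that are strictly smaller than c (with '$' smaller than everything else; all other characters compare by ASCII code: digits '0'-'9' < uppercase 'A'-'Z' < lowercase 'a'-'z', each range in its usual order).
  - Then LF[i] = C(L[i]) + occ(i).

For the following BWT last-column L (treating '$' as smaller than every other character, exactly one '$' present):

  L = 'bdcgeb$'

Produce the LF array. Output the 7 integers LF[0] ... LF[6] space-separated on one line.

Char counts: '$':1, 'b':2, 'c':1, 'd':1, 'e':1, 'g':1
C (first-col start): C('$')=0, C('b')=1, C('c')=3, C('d')=4, C('e')=5, C('g')=6
L[0]='b': occ=0, LF[0]=C('b')+0=1+0=1
L[1]='d': occ=0, LF[1]=C('d')+0=4+0=4
L[2]='c': occ=0, LF[2]=C('c')+0=3+0=3
L[3]='g': occ=0, LF[3]=C('g')+0=6+0=6
L[4]='e': occ=0, LF[4]=C('e')+0=5+0=5
L[5]='b': occ=1, LF[5]=C('b')+1=1+1=2
L[6]='$': occ=0, LF[6]=C('$')+0=0+0=0

Answer: 1 4 3 6 5 2 0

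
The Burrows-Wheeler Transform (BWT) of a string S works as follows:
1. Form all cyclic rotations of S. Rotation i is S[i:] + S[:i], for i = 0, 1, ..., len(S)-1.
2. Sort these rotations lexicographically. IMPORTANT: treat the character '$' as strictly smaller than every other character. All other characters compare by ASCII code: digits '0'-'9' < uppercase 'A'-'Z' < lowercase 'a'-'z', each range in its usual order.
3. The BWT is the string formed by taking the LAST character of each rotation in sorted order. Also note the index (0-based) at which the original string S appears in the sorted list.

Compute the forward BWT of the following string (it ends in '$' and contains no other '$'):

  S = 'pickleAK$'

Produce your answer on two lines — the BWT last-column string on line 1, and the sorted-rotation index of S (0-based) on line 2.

Answer: KeAilpck$
8

Derivation:
All 9 rotations (rotation i = S[i:]+S[:i]):
  rot[0] = pickleAK$
  rot[1] = ickleAK$p
  rot[2] = ckleAK$pi
  rot[3] = kleAK$pic
  rot[4] = leAK$pick
  rot[5] = eAK$pickl
  rot[6] = AK$pickle
  rot[7] = K$pickleA
  rot[8] = $pickleAK
Sorted (with $ < everything):
  sorted[0] = $pickleAK  (last char: 'K')
  sorted[1] = AK$pickle  (last char: 'e')
  sorted[2] = K$pickleA  (last char: 'A')
  sorted[3] = ckleAK$pi  (last char: 'i')
  sorted[4] = eAK$pickl  (last char: 'l')
  sorted[5] = ickleAK$p  (last char: 'p')
  sorted[6] = kleAK$pic  (last char: 'c')
  sorted[7] = leAK$pick  (last char: 'k')
  sorted[8] = pickleAK$  (last char: '$')
Last column: KeAilpck$
Original string S is at sorted index 8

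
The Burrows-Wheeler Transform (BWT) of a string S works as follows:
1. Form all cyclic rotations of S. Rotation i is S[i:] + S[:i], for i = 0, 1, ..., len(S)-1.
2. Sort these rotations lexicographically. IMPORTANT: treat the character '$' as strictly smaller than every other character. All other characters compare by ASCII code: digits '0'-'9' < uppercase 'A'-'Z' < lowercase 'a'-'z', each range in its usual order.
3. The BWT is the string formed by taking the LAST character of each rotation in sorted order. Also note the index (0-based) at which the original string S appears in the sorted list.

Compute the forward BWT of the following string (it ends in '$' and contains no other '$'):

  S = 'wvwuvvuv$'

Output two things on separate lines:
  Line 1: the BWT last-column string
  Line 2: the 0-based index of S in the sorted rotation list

All 9 rotations (rotation i = S[i:]+S[:i]):
  rot[0] = wvwuvvuv$
  rot[1] = vwuvvuv$w
  rot[2] = wuvvuv$wv
  rot[3] = uvvuv$wvw
  rot[4] = vvuv$wvwu
  rot[5] = vuv$wvwuv
  rot[6] = uv$wvwuvv
  rot[7] = v$wvwuvvu
  rot[8] = $wvwuvvuv
Sorted (with $ < everything):
  sorted[0] = $wvwuvvuv  (last char: 'v')
  sorted[1] = uv$wvwuvv  (last char: 'v')
  sorted[2] = uvvuv$wvw  (last char: 'w')
  sorted[3] = v$wvwuvvu  (last char: 'u')
  sorted[4] = vuv$wvwuv  (last char: 'v')
  sorted[5] = vvuv$wvwu  (last char: 'u')
  sorted[6] = vwuvvuv$w  (last char: 'w')
  sorted[7] = wuvvuv$wv  (last char: 'v')
  sorted[8] = wvwuvvuv$  (last char: '$')
Last column: vvwuvuwv$
Original string S is at sorted index 8

Answer: vvwuvuwv$
8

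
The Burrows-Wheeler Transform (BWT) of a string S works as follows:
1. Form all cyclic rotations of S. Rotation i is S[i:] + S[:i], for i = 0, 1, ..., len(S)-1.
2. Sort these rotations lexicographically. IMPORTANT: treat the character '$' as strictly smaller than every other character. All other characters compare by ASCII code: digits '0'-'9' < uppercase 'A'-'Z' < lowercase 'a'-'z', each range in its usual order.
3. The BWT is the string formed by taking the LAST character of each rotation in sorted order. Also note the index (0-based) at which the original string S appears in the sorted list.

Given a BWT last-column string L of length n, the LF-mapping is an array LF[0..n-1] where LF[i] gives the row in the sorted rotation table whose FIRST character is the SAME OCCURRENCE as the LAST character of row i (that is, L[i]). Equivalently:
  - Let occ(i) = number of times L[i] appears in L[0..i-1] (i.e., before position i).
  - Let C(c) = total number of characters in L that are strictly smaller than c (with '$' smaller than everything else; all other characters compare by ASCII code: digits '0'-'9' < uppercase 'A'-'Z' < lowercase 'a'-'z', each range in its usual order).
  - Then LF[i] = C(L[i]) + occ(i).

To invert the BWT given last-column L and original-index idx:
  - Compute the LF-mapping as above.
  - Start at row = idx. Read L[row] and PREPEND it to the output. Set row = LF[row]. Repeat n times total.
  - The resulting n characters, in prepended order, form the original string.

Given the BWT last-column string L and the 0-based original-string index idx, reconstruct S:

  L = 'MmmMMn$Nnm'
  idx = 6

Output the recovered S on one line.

LF mapping: 1 5 6 2 3 8 0 4 9 7
Walk LF starting at row 6, prepending L[row]:
  step 1: row=6, L[6]='$', prepend. Next row=LF[6]=0
  step 2: row=0, L[0]='M', prepend. Next row=LF[0]=1
  step 3: row=1, L[1]='m', prepend. Next row=LF[1]=5
  step 4: row=5, L[5]='n', prepend. Next row=LF[5]=8
  step 5: row=8, L[8]='n', prepend. Next row=LF[8]=9
  step 6: row=9, L[9]='m', prepend. Next row=LF[9]=7
  step 7: row=7, L[7]='N', prepend. Next row=LF[7]=4
  step 8: row=4, L[4]='M', prepend. Next row=LF[4]=3
  step 9: row=3, L[3]='M', prepend. Next row=LF[3]=2
  step 10: row=2, L[2]='m', prepend. Next row=LF[2]=6
Reversed output: mMMNmnnmM$

Answer: mMMNmnnmM$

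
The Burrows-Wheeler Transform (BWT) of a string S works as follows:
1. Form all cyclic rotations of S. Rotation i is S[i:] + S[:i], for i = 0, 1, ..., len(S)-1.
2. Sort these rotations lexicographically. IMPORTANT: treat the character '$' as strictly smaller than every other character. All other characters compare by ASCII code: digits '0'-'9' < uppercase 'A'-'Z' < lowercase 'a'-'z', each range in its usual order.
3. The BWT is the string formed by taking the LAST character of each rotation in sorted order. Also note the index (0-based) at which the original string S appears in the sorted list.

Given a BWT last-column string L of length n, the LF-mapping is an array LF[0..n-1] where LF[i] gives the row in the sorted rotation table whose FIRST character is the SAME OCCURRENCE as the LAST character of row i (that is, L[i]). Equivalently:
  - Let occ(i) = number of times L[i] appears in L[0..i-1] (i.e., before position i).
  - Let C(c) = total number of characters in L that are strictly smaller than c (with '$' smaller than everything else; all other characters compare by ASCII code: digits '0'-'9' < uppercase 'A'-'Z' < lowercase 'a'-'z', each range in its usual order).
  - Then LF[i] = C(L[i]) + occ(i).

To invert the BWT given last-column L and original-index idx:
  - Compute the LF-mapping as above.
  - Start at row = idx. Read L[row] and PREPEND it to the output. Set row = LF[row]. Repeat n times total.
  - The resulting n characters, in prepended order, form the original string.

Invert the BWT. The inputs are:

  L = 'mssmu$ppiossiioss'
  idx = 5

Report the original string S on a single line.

Answer: mississipopossum$

Derivation:
LF mapping: 4 10 11 5 16 0 8 9 1 6 12 13 2 3 7 14 15
Walk LF starting at row 5, prepending L[row]:
  step 1: row=5, L[5]='$', prepend. Next row=LF[5]=0
  step 2: row=0, L[0]='m', prepend. Next row=LF[0]=4
  step 3: row=4, L[4]='u', prepend. Next row=LF[4]=16
  step 4: row=16, L[16]='s', prepend. Next row=LF[16]=15
  step 5: row=15, L[15]='s', prepend. Next row=LF[15]=14
  step 6: row=14, L[14]='o', prepend. Next row=LF[14]=7
  step 7: row=7, L[7]='p', prepend. Next row=LF[7]=9
  step 8: row=9, L[9]='o', prepend. Next row=LF[9]=6
  step 9: row=6, L[6]='p', prepend. Next row=LF[6]=8
  step 10: row=8, L[8]='i', prepend. Next row=LF[8]=1
  step 11: row=1, L[1]='s', prepend. Next row=LF[1]=10
  step 12: row=10, L[10]='s', prepend. Next row=LF[10]=12
  step 13: row=12, L[12]='i', prepend. Next row=LF[12]=2
  step 14: row=2, L[2]='s', prepend. Next row=LF[2]=11
  step 15: row=11, L[11]='s', prepend. Next row=LF[11]=13
  step 16: row=13, L[13]='i', prepend. Next row=LF[13]=3
  step 17: row=3, L[3]='m', prepend. Next row=LF[3]=5
Reversed output: mississipopossum$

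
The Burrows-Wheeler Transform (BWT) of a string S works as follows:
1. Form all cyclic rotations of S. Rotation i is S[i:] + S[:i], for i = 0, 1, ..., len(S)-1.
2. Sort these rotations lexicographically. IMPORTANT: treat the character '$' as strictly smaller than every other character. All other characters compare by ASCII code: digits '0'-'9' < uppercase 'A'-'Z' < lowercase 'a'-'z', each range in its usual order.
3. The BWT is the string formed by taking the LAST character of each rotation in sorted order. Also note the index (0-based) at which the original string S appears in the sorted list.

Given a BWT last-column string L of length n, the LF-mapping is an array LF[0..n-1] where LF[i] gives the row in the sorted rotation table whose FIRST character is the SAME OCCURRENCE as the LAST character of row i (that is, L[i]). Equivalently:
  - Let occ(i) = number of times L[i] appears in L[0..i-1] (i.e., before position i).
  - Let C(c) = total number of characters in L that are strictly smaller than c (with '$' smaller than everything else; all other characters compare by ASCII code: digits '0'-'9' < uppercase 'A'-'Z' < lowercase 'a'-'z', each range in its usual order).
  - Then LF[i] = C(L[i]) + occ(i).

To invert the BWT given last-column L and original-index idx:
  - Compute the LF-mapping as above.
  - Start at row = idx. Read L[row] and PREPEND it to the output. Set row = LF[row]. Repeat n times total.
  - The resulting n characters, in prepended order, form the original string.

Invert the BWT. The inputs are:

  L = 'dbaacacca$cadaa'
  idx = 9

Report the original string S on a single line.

Answer: cabaaaacadccad$

Derivation:
LF mapping: 13 8 1 2 9 3 10 11 4 0 12 5 14 6 7
Walk LF starting at row 9, prepending L[row]:
  step 1: row=9, L[9]='$', prepend. Next row=LF[9]=0
  step 2: row=0, L[0]='d', prepend. Next row=LF[0]=13
  step 3: row=13, L[13]='a', prepend. Next row=LF[13]=6
  step 4: row=6, L[6]='c', prepend. Next row=LF[6]=10
  step 5: row=10, L[10]='c', prepend. Next row=LF[10]=12
  step 6: row=12, L[12]='d', prepend. Next row=LF[12]=14
  step 7: row=14, L[14]='a', prepend. Next row=LF[14]=7
  step 8: row=7, L[7]='c', prepend. Next row=LF[7]=11
  step 9: row=11, L[11]='a', prepend. Next row=LF[11]=5
  step 10: row=5, L[5]='a', prepend. Next row=LF[5]=3
  step 11: row=3, L[3]='a', prepend. Next row=LF[3]=2
  step 12: row=2, L[2]='a', prepend. Next row=LF[2]=1
  step 13: row=1, L[1]='b', prepend. Next row=LF[1]=8
  step 14: row=8, L[8]='a', prepend. Next row=LF[8]=4
  step 15: row=4, L[4]='c', prepend. Next row=LF[4]=9
Reversed output: cabaaaacadccad$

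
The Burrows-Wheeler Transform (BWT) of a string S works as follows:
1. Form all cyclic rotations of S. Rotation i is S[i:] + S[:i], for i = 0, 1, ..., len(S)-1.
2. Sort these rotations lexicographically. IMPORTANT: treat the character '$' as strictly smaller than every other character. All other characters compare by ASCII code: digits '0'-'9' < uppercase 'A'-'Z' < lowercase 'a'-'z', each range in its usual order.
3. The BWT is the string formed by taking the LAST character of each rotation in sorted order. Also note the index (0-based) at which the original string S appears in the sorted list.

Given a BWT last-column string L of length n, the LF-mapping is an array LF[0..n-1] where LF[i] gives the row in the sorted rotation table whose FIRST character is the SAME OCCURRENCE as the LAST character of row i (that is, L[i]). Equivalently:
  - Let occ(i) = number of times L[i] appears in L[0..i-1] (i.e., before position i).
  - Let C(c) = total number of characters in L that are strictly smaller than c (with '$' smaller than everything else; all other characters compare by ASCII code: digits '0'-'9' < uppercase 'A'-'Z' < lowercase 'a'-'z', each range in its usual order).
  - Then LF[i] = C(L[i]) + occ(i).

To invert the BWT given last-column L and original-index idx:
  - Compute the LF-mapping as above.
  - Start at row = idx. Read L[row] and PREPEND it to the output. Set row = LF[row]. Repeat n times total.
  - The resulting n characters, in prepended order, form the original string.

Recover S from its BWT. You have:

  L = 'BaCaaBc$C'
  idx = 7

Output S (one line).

Answer: aCcaCBaB$

Derivation:
LF mapping: 1 5 3 6 7 2 8 0 4
Walk LF starting at row 7, prepending L[row]:
  step 1: row=7, L[7]='$', prepend. Next row=LF[7]=0
  step 2: row=0, L[0]='B', prepend. Next row=LF[0]=1
  step 3: row=1, L[1]='a', prepend. Next row=LF[1]=5
  step 4: row=5, L[5]='B', prepend. Next row=LF[5]=2
  step 5: row=2, L[2]='C', prepend. Next row=LF[2]=3
  step 6: row=3, L[3]='a', prepend. Next row=LF[3]=6
  step 7: row=6, L[6]='c', prepend. Next row=LF[6]=8
  step 8: row=8, L[8]='C', prepend. Next row=LF[8]=4
  step 9: row=4, L[4]='a', prepend. Next row=LF[4]=7
Reversed output: aCcaCBaB$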